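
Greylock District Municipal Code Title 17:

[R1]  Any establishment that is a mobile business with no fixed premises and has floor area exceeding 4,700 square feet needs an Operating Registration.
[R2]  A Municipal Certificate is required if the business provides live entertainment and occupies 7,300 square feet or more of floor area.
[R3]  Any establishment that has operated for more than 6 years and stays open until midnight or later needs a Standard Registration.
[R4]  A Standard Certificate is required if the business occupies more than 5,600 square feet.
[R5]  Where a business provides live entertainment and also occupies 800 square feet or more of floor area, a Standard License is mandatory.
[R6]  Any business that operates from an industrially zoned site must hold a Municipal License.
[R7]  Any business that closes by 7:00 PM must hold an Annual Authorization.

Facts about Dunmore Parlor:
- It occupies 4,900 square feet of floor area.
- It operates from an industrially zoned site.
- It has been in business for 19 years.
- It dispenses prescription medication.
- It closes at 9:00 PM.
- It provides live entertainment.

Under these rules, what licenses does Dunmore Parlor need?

Municipal License, Standard License

[R1] operates from an industrially zoned site (not: is a mobile business with no fixed premises); floor area 4,900 square feet > 4,700 square feet → Operating Registration not required.
[R2] provides live entertainment; floor area 4,900 square feet < 7,300 square feet → Municipal Certificate not required.
[R3] years in business 19 > 6; closes 9:00 PM, at/before midnight → Standard Registration not required.
[R4] floor area 4,900 square feet ≤ 5,600 square feet → Standard Certificate not required.
[R5] provides live entertainment; floor area 4,900 square feet ≥ 800 square feet → Standard License required.
[R6] operates from an industrially zoned site → Municipal License required.
[R7] closes 9:00 PM, after 7:00 PM → Annual Authorization not required.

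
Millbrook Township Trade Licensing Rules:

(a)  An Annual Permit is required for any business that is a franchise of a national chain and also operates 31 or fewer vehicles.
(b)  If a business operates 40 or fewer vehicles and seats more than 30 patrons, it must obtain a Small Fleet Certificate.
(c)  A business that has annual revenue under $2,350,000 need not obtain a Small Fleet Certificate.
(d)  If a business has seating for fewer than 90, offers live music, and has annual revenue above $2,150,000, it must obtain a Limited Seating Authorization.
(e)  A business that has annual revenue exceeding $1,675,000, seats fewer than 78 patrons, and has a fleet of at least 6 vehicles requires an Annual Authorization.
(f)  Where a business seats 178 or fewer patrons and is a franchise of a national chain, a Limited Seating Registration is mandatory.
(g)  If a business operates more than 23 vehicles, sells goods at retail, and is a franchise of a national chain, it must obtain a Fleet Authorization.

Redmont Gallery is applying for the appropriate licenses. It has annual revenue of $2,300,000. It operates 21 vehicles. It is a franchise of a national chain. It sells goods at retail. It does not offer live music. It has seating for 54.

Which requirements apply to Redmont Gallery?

(a) is a franchise of a national chain; vehicles 21 ≤ 31 → Annual Permit required.
(b) vehicles 21 ≤ 40; seating 54 > 30 → Small Fleet Certificate required.
(c) revenue $2,300,000 < $2,350,000 → exempt from Small Fleet Certificate.
(d) seating 54 < 90; does not offer live music; revenue $2,300,000 > $2,150,000 → Limited Seating Authorization not required.
(e) revenue $2,300,000 > $1,675,000; seating 54 < 78; vehicles 21 ≥ 6 → Annual Authorization required.
(f) seating 54 ≤ 178; is a franchise of a national chain → Limited Seating Registration required.
(g) vehicles 21 ≤ 23; sells goods at retail; is a franchise of a national chain → Fleet Authorization not required.

Annual Authorization, Annual Permit, Limited Seating Registration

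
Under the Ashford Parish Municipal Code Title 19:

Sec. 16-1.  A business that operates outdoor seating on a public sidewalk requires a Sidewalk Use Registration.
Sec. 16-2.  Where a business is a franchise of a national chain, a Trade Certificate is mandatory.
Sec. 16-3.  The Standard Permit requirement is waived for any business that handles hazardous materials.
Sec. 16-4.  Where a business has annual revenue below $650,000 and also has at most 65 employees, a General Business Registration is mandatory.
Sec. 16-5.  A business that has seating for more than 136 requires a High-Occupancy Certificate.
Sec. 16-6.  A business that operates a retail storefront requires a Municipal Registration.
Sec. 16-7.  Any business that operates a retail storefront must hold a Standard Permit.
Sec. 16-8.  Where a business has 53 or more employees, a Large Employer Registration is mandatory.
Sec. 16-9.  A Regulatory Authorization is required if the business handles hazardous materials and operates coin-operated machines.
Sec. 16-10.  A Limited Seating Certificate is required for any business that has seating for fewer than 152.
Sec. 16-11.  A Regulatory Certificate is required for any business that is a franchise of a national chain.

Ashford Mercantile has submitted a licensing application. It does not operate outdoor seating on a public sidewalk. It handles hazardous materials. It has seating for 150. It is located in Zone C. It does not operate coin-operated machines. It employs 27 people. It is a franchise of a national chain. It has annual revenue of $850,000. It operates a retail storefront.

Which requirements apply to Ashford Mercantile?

Sec. 16-1. does not operate outdoor seating on a public sidewalk → Sidewalk Use Registration not required.
Sec. 16-2. is a franchise of a national chain → Trade Certificate required.
Sec. 16-3. handles hazardous materials → exempt from Standard Permit.
Sec. 16-4. revenue $850,000 ≥ $650,000; employees 27 ≤ 65 → General Business Registration not required.
Sec. 16-5. seating 150 > 136 → High-Occupancy Certificate required.
Sec. 16-6. operates a retail storefront → Municipal Registration required.
Sec. 16-7. operates a retail storefront → Standard Permit required.
Sec. 16-8. employees 27 < 53 → Large Employer Registration not required.
Sec. 16-9. handles hazardous materials; does not operate coin-operated machines → Regulatory Authorization not required.
Sec. 16-10. seating 150 < 152 → Limited Seating Certificate required.
Sec. 16-11. is a franchise of a national chain → Regulatory Certificate required.

High-Occupancy Certificate, Limited Seating Certificate, Municipal Registration, Regulatory Certificate, Trade Certificate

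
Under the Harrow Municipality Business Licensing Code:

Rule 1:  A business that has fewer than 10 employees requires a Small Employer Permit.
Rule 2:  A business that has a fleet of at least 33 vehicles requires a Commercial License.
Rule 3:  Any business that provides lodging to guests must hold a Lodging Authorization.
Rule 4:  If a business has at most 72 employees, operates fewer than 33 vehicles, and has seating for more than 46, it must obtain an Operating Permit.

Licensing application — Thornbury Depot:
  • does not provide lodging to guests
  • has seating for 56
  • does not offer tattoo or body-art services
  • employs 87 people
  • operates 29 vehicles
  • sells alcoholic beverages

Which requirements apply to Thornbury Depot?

None

Rule 1: employees 87 ≥ 10 → Small Employer Permit not required.
Rule 2: vehicles 29 < 33 → Commercial License not required.
Rule 3: does not provide lodging to guests → Lodging Authorization not required.
Rule 4: employees 87 > 72; vehicles 29 < 33; seating 56 > 46 → Operating Permit not required.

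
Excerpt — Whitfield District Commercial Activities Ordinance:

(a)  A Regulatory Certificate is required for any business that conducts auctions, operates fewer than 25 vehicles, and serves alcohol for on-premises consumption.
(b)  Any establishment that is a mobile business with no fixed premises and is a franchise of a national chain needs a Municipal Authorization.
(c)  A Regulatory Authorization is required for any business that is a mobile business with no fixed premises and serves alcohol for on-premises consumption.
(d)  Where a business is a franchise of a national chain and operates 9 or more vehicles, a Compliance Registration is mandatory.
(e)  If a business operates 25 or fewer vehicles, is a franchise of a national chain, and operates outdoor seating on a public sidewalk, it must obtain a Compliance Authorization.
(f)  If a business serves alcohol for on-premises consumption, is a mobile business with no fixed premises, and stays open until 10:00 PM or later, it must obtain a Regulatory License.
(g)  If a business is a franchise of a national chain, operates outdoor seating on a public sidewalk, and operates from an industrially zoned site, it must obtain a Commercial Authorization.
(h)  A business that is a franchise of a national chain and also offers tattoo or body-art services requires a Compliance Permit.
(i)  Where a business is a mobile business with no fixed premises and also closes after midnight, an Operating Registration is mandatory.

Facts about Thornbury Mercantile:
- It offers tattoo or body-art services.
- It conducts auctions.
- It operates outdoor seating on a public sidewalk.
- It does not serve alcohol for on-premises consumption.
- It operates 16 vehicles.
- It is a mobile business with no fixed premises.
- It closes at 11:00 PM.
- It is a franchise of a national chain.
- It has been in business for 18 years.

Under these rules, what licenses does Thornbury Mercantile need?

Compliance Authorization, Compliance Permit, Compliance Registration, Municipal Authorization

(a) conducts auctions; vehicles 16 < 25; does not serve alcohol for on-premises consumption → Regulatory Certificate not required.
(b) is a mobile business with no fixed premises; is a franchise of a national chain → Municipal Authorization required.
(c) is a mobile business with no fixed premises; does not serve alcohol for on-premises consumption → Regulatory Authorization not required.
(d) is a franchise of a national chain; vehicles 16 ≥ 9 → Compliance Registration required.
(e) vehicles 16 ≤ 25; is a franchise of a national chain; operates outdoor seating on a public sidewalk → Compliance Authorization required.
(f) does not serve alcohol for on-premises consumption; is a mobile business with no fixed premises; closes 11:00 PM, after 10:00 PM → Regulatory License not required.
(g) is a franchise of a national chain; operates outdoor seating on a public sidewalk; is a mobile business with no fixed premises (not: operates from an industrially zoned site) → Commercial Authorization not required.
(h) is a franchise of a national chain; offers tattoo or body-art services → Compliance Permit required.
(i) is a mobile business with no fixed premises; closes 11:00 PM, at/before midnight → Operating Registration not required.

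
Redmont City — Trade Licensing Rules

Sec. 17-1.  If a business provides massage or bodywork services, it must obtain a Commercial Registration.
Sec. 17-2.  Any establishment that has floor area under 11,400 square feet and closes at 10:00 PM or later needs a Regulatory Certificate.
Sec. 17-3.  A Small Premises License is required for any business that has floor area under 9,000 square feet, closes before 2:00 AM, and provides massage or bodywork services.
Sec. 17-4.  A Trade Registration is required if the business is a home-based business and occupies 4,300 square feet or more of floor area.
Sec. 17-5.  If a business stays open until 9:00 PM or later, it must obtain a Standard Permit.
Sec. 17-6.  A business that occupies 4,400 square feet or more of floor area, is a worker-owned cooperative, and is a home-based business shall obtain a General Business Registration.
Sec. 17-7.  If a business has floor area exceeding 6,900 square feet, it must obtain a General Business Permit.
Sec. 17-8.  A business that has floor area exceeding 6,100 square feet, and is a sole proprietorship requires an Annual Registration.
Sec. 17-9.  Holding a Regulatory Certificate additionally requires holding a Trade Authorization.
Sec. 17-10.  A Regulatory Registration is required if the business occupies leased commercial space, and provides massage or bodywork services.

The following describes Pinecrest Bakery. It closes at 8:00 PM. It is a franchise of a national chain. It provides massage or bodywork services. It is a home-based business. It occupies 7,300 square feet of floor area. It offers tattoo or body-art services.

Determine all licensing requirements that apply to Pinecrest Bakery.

Sec. 17-1. provides massage or bodywork services → Commercial Registration required.
Sec. 17-2. floor area 7,300 square feet < 11,400 square feet; closes 8:00 PM, at/before 10:00 PM → Regulatory Certificate not required.
Sec. 17-3. floor area 7,300 square feet < 9,000 square feet; closes 8:00 PM, at/before 2:00 AM; provides massage or bodywork services → Small Premises License required.
Sec. 17-4. is a home-based business; floor area 7,300 square feet ≥ 4,300 square feet → Trade Registration required.
Sec. 17-5. closes 8:00 PM, at/before 9:00 PM → Standard Permit not required.
Sec. 17-6. floor area 7,300 square feet ≥ 4,400 square feet; is a franchise of a national chain (not: is a worker-owned cooperative); is a home-based business → General Business Registration not required.
Sec. 17-7. floor area 7,300 square feet > 6,900 square feet → General Business Permit required.
Sec. 17-8. floor area 7,300 square feet > 6,100 square feet; is a franchise of a national chain (not: is a sole proprietorship) → Annual Registration not required.
Sec. 17-9. Regulatory Certificate is not required → no effect.
Sec. 17-10. is a home-based business (not: occupies leased commercial space); provides massage or bodywork services → Regulatory Registration not required.

Commercial Registration, General Business Permit, Small Premises License, Trade Registration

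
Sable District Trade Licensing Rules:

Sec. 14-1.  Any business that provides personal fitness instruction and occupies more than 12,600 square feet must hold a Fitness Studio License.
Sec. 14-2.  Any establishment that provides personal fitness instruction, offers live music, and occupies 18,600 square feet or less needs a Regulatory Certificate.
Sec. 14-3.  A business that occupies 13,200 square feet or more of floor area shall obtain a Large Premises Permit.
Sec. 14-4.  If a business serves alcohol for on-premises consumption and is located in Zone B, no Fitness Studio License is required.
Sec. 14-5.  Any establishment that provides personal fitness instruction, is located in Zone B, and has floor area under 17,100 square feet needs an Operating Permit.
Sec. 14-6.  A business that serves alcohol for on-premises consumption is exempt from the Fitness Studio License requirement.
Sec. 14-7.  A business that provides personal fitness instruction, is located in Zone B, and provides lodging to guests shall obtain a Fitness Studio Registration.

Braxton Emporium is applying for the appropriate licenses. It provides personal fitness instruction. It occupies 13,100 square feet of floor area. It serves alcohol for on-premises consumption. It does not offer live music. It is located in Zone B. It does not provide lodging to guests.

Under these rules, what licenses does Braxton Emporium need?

Sec. 14-1. provides personal fitness instruction; floor area 13,100 square feet > 12,600 square feet → Fitness Studio License required.
Sec. 14-2. provides personal fitness instruction; does not offer live music; floor area 13,100 square feet ≤ 18,600 square feet → Regulatory Certificate not required.
Sec. 14-3. floor area 13,100 square feet < 13,200 square feet → Large Premises Permit not required.
Sec. 14-4. serves alcohol for on-premises consumption; is located in Zone B → exempt from Fitness Studio License.
Sec. 14-5. provides personal fitness instruction; is located in Zone B; floor area 13,100 square feet < 17,100 square feet → Operating Permit required.
Sec. 14-6. serves alcohol for on-premises consumption → exempt from Fitness Studio License.
Sec. 14-7. provides personal fitness instruction; is located in Zone B; does not provide lodging to guests → Fitness Studio Registration not required.

Operating Permit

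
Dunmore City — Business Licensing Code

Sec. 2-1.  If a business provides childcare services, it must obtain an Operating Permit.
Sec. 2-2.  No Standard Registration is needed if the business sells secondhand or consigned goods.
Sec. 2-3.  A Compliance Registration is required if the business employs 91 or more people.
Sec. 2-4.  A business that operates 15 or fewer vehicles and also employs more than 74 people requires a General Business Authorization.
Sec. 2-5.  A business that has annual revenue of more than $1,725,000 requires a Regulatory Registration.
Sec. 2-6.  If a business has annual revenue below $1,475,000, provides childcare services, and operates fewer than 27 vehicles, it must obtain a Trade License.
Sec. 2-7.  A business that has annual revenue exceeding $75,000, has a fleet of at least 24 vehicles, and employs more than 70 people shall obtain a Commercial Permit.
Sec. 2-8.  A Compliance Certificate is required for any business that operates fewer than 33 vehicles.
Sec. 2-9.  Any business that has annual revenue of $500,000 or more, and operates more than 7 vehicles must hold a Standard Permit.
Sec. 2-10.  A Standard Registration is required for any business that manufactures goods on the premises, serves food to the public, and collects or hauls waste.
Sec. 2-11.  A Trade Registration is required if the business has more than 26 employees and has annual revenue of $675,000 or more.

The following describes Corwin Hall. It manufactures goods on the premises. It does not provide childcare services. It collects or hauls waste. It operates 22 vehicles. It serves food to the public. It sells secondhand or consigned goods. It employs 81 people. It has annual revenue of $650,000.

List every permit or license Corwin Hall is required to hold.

Sec. 2-1. does not provide childcare services → Operating Permit not required.
Sec. 2-2. sells secondhand or consigned goods → exempt from Standard Registration.
Sec. 2-3. employees 81 < 91 → Compliance Registration not required.
Sec. 2-4. vehicles 22 > 15; employees 81 > 74 → General Business Authorization not required.
Sec. 2-5. revenue $650,000 ≤ $1,725,000 → Regulatory Registration not required.
Sec. 2-6. revenue $650,000 < $1,475,000; does not provide childcare services; vehicles 22 < 27 → Trade License not required.
Sec. 2-7. revenue $650,000 > $75,000; vehicles 22 < 24; employees 81 > 70 → Commercial Permit not required.
Sec. 2-8. vehicles 22 < 33 → Compliance Certificate required.
Sec. 2-9. revenue $650,000 ≥ $500,000; vehicles 22 > 7 → Standard Permit required.
Sec. 2-10. manufactures goods on the premises; serves food to the public; collects or hauls waste → Standard Registration required.
Sec. 2-11. employees 81 > 26; revenue $650,000 < $675,000 → Trade Registration not required.

Compliance Certificate, Standard Permit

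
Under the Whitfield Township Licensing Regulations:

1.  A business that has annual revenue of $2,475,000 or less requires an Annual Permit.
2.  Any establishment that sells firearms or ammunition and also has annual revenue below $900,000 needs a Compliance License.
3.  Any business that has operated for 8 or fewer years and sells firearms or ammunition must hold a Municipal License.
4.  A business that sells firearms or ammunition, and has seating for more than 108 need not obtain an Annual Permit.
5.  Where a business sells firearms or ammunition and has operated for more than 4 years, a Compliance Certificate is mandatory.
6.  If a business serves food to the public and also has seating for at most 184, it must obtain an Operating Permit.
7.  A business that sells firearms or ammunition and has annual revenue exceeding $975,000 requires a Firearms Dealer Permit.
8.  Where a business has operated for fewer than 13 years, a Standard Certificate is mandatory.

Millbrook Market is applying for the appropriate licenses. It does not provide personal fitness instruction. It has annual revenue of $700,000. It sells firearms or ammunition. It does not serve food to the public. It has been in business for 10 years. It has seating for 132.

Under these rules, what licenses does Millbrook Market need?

Compliance Certificate, Compliance License, Standard Certificate

1. revenue $700,000 ≤ $2,475,000 → Annual Permit required.
2. sells firearms or ammunition; revenue $700,000 < $900,000 → Compliance License required.
3. years in business 10 > 8; sells firearms or ammunition → Municipal License not required.
4. sells firearms or ammunition; seating 132 > 108 → exempt from Annual Permit.
5. sells firearms or ammunition; years in business 10 > 4 → Compliance Certificate required.
6. does not serve food to the public; seating 132 ≤ 184 → Operating Permit not required.
7. sells firearms or ammunition; revenue $700,000 ≤ $975,000 → Firearms Dealer Permit not required.
8. years in business 10 < 13 → Standard Certificate required.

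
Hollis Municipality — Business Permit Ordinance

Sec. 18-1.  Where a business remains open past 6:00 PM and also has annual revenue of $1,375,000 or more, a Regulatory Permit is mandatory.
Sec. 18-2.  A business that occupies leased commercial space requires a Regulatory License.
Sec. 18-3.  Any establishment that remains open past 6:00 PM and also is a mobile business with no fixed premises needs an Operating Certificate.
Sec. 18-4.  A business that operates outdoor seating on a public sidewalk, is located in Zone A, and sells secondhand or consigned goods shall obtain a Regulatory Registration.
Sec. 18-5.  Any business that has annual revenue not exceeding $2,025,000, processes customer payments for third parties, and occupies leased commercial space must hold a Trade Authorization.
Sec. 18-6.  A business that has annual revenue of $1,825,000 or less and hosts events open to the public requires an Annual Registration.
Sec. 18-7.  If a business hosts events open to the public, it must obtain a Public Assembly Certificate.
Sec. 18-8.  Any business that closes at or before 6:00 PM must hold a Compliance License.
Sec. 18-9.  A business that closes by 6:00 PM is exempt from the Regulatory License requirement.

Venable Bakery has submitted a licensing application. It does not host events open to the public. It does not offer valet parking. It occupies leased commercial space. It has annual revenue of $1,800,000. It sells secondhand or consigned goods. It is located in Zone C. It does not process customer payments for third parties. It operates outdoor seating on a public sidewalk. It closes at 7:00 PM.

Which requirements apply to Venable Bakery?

Regulatory License, Regulatory Permit

Sec. 18-1. closes 7:00 PM, after 6:00 PM; revenue $1,800,000 ≥ $1,375,000 → Regulatory Permit required.
Sec. 18-2. occupies leased commercial space → Regulatory License required.
Sec. 18-3. closes 7:00 PM, after 6:00 PM; occupies leased commercial space (not: is a mobile business with no fixed premises) → Operating Certificate not required.
Sec. 18-4. operates outdoor seating on a public sidewalk; is located in Zone C (not: is located in Zone A); sells secondhand or consigned goods → Regulatory Registration not required.
Sec. 18-5. revenue $1,800,000 ≤ $2,025,000; does not process customer payments for third parties; occupies leased commercial space → Trade Authorization not required.
Sec. 18-6. revenue $1,800,000 ≤ $1,825,000; does not host events open to the public → Annual Registration not required.
Sec. 18-7. does not host events open to the public → Public Assembly Certificate not required.
Sec. 18-8. closes 7:00 PM, after 6:00 PM → Compliance License not required.
Sec. 18-9. closes 7:00 PM, after 6:00 PM → Regulatory License exemption does not apply.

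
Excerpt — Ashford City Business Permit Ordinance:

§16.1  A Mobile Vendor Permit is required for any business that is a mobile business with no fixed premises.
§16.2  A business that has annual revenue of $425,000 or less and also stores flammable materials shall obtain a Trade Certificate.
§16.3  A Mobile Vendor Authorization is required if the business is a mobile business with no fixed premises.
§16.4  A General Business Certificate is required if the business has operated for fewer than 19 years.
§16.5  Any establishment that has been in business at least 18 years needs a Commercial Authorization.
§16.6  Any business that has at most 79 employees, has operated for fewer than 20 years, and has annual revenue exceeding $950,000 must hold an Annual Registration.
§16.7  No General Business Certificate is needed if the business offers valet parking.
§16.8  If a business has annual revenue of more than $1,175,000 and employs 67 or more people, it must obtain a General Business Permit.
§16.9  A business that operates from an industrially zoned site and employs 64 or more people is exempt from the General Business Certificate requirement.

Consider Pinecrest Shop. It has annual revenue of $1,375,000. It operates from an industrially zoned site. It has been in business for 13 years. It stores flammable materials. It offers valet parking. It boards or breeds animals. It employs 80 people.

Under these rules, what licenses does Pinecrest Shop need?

General Business Permit

§16.1 operates from an industrially zoned site (not: is a mobile business with no fixed premises) → Mobile Vendor Permit not required.
§16.2 revenue $1,375,000 > $425,000; stores flammable materials → Trade Certificate not required.
§16.3 operates from an industrially zoned site (not: is a mobile business with no fixed premises) → Mobile Vendor Authorization not required.
§16.4 years in business 13 < 19 → General Business Certificate required.
§16.5 years in business 13 < 18 → Commercial Authorization not required.
§16.6 employees 80 > 79; years in business 13 < 20; revenue $1,375,000 > $950,000 → Annual Registration not required.
§16.7 offers valet parking → exempt from General Business Certificate.
§16.8 revenue $1,375,000 > $1,175,000; employees 80 ≥ 67 → General Business Permit required.
§16.9 operates from an industrially zoned site; employees 80 ≥ 64 → exempt from General Business Certificate.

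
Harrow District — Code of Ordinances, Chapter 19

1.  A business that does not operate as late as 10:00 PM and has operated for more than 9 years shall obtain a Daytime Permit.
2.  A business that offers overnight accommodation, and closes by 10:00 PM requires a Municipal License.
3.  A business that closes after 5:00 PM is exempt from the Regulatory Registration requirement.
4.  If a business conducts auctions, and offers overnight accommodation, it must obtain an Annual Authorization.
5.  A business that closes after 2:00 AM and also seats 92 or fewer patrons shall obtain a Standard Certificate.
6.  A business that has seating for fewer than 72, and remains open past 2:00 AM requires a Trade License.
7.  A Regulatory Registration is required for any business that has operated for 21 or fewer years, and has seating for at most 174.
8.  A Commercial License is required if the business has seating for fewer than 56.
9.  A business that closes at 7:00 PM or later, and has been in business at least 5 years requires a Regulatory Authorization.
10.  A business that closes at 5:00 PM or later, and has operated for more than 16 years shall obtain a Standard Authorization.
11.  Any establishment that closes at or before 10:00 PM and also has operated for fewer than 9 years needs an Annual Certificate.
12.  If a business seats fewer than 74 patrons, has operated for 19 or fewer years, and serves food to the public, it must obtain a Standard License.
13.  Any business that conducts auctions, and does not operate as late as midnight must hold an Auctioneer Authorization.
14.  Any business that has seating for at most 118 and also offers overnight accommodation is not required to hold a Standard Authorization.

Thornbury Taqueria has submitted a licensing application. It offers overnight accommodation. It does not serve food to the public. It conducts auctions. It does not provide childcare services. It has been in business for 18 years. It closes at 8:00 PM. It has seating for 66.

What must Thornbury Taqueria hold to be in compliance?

Annual Authorization, Auctioneer Authorization, Daytime Permit, Municipal License, Regulatory Authorization

1. closes 8:00 PM, at/before 10:00 PM; years in business 18 > 9 → Daytime Permit required.
2. offers overnight accommodation; closes 8:00 PM, at/before 10:00 PM → Municipal License required.
3. closes 8:00 PM, after 5:00 PM → exempt from Regulatory Registration.
4. conducts auctions; offers overnight accommodation → Annual Authorization required.
5. closes 8:00 PM, at/before 2:00 AM; seating 66 ≤ 92 → Standard Certificate not required.
6. seating 66 < 72; closes 8:00 PM, at/before 2:00 AM → Trade License not required.
7. years in business 18 ≤ 21; seating 66 ≤ 174 → Regulatory Registration required.
8. seating 66 ≥ 56 → Commercial License not required.
9. closes 8:00 PM, after 7:00 PM; years in business 18 ≥ 5 → Regulatory Authorization required.
10. closes 8:00 PM, after 5:00 PM; years in business 18 > 16 → Standard Authorization required.
11. closes 8:00 PM, at/before 10:00 PM; years in business 18 ≥ 9 → Annual Certificate not required.
12. seating 66 < 74; years in business 18 ≤ 19; does not serve food to the public → Standard License not required.
13. conducts auctions; closes 8:00 PM, at/before midnight → Auctioneer Authorization required.
14. seating 66 ≤ 118; offers overnight accommodation → exempt from Standard Authorization.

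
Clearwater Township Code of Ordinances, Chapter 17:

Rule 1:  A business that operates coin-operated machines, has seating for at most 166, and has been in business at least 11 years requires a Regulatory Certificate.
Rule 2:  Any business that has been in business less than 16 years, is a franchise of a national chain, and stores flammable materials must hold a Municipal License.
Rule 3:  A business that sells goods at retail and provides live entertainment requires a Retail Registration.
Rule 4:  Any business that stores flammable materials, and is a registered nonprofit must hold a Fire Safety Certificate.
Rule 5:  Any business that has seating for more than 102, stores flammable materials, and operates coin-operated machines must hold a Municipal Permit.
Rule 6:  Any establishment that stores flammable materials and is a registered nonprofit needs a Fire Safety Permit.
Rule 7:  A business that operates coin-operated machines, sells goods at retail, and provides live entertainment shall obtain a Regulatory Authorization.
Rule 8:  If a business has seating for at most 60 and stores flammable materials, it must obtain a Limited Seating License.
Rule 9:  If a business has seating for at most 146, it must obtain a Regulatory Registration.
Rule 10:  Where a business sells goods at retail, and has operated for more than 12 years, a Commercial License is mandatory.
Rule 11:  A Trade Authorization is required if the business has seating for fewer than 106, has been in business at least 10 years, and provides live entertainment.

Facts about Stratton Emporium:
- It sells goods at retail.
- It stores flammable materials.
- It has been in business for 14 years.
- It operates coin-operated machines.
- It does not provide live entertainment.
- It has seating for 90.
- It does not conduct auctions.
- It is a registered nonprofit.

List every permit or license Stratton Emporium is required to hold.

Rule 1: operates coin-operated machines; seating 90 ≤ 166; years in business 14 ≥ 11 → Regulatory Certificate required.
Rule 2: years in business 14 < 16; is a registered nonprofit (not: is a franchise of a national chain); stores flammable materials → Municipal License not required.
Rule 3: sells goods at retail; does not provide live entertainment → Retail Registration not required.
Rule 4: stores flammable materials; is a registered nonprofit → Fire Safety Certificate required.
Rule 5: seating 90 ≤ 102; stores flammable materials; operates coin-operated machines → Municipal Permit not required.
Rule 6: stores flammable materials; is a registered nonprofit → Fire Safety Permit required.
Rule 7: operates coin-operated machines; sells goods at retail; does not provide live entertainment → Regulatory Authorization not required.
Rule 8: seating 90 > 60; stores flammable materials → Limited Seating License not required.
Rule 9: seating 90 ≤ 146 → Regulatory Registration required.
Rule 10: sells goods at retail; years in business 14 > 12 → Commercial License required.
Rule 11: seating 90 < 106; years in business 14 ≥ 10; does not provide live entertainment → Trade Authorization not required.

Commercial License, Fire Safety Certificate, Fire Safety Permit, Regulatory Certificate, Regulatory Registration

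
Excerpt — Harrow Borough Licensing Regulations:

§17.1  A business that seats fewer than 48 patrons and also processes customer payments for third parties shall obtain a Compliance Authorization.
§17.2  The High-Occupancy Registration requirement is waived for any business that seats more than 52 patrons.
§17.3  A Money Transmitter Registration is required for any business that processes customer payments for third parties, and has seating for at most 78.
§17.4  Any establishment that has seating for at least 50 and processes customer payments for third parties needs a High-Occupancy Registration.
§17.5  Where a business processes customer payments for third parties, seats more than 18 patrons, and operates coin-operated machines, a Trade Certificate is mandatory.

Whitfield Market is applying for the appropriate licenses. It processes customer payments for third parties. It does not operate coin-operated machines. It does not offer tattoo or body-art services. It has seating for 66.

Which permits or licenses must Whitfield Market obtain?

Money Transmitter Registration

§17.1 seating 66 ≥ 48; processes customer payments for third parties → Compliance Authorization not required.
§17.2 seating 66 > 52 → exempt from High-Occupancy Registration.
§17.3 processes customer payments for third parties; seating 66 ≤ 78 → Money Transmitter Registration required.
§17.4 seating 66 ≥ 50; processes customer payments for third parties → High-Occupancy Registration required.
§17.5 processes customer payments for third parties; seating 66 > 18; does not operate coin-operated machines → Trade Certificate not required.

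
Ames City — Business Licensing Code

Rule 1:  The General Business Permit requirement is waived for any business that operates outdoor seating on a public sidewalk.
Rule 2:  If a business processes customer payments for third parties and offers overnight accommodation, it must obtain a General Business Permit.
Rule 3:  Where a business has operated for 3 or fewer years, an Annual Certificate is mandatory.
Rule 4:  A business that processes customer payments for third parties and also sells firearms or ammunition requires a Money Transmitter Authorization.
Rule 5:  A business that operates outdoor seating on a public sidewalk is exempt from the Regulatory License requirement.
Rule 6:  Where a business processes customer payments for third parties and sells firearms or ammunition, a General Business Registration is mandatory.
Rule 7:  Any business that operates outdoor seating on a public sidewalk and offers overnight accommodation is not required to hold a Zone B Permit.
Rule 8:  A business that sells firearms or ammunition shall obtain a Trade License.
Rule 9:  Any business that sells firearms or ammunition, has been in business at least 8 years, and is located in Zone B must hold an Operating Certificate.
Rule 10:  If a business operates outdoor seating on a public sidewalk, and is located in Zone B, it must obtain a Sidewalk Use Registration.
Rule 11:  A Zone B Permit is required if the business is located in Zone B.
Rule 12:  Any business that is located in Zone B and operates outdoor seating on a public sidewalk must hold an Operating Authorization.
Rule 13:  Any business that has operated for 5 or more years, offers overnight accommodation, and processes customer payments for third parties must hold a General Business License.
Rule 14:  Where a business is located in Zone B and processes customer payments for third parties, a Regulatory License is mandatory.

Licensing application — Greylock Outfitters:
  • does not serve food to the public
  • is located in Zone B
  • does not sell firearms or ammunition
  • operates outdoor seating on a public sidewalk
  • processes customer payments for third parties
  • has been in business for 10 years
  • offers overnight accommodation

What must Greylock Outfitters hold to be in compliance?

Rule 1: operates outdoor seating on a public sidewalk → exempt from General Business Permit.
Rule 2: processes customer payments for third parties; offers overnight accommodation → General Business Permit required.
Rule 3: years in business 10 > 3 → Annual Certificate not required.
Rule 4: processes customer payments for third parties; does not sell firearms or ammunition → Money Transmitter Authorization not required.
Rule 5: operates outdoor seating on a public sidewalk → exempt from Regulatory License.
Rule 6: processes customer payments for third parties; does not sell firearms or ammunition → General Business Registration not required.
Rule 7: operates outdoor seating on a public sidewalk; offers overnight accommodation → exempt from Zone B Permit.
Rule 8: does not sell firearms or ammunition → Trade License not required.
Rule 9: does not sell firearms or ammunition; years in business 10 ≥ 8; is located in Zone B → Operating Certificate not required.
Rule 10: operates outdoor seating on a public sidewalk; is located in Zone B → Sidewalk Use Registration required.
Rule 11: is located in Zone B → Zone B Permit required.
Rule 12: is located in Zone B; operates outdoor seating on a public sidewalk → Operating Authorization required.
Rule 13: years in business 10 ≥ 5; offers overnight accommodation; processes customer payments for third parties → General Business License required.
Rule 14: is located in Zone B; processes customer payments for third parties → Regulatory License required.

General Business License, Operating Authorization, Sidewalk Use Registration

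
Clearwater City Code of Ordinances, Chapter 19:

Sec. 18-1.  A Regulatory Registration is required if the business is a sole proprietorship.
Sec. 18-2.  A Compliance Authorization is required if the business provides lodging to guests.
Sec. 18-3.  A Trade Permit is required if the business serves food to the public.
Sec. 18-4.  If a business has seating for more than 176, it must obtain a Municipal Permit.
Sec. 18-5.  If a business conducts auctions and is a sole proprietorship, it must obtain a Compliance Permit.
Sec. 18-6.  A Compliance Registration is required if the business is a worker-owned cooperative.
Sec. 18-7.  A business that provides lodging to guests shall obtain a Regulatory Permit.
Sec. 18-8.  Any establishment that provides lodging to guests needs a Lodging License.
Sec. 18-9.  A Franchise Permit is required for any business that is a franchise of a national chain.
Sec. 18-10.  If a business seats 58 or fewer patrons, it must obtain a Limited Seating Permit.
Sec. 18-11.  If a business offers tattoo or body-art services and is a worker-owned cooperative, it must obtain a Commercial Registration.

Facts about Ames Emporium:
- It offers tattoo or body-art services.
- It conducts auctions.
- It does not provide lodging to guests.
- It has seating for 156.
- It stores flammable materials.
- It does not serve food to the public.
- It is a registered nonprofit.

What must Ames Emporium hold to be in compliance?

None

Sec. 18-1. is a registered nonprofit (not: is a sole proprietorship) → Regulatory Registration not required.
Sec. 18-2. does not provide lodging to guests → Compliance Authorization not required.
Sec. 18-3. does not serve food to the public → Trade Permit not required.
Sec. 18-4. seating 156 ≤ 176 → Municipal Permit not required.
Sec. 18-5. conducts auctions; is a registered nonprofit (not: is a sole proprietorship) → Compliance Permit not required.
Sec. 18-6. is a registered nonprofit (not: is a worker-owned cooperative) → Compliance Registration not required.
Sec. 18-7. does not provide lodging to guests → Regulatory Permit not required.
Sec. 18-8. does not provide lodging to guests → Lodging License not required.
Sec. 18-9. is a registered nonprofit (not: is a franchise of a national chain) → Franchise Permit not required.
Sec. 18-10. seating 156 > 58 → Limited Seating Permit not required.
Sec. 18-11. offers tattoo or body-art services; is a registered nonprofit (not: is a worker-owned cooperative) → Commercial Registration not required.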